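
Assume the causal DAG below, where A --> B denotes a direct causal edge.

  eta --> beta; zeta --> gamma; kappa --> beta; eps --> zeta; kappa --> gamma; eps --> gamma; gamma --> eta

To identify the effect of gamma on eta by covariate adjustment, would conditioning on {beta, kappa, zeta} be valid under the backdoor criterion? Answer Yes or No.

No

Backdoor paths from gamma to eta (paths whose first edge points into gamma):
  P1: gamma <- kappa -> beta <- eta
Condition 1 (no descendant of gamma in the set): FAILS — beta is a descendant of gamma.
Condition 2 (every backdoor path blocked by {beta, kappa, zeta}):
  P1: blocked at fork node kappa ∈ conditioning set.
{beta, kappa, zeta} does not satisfy the backdoor criterion.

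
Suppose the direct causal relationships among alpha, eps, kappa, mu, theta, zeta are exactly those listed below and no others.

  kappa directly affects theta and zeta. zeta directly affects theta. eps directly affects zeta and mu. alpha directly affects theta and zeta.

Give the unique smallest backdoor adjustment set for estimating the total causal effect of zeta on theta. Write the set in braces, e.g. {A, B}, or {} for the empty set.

Variables eligible for adjustment (non-descendants of zeta, excluding zeta and theta): {alpha, eps, kappa, mu}.
Backdoor paths from zeta to theta:
  P1: zeta <- alpha -> theta
  P2: zeta <- kappa -> theta
The empty set is not sufficient: P1 (zeta <- alpha -> theta) has no collider blocking it and no conditioned non-collider, so it is open.
Try {alpha, kappa}:
  P1: blocked at fork node alpha ∈ conditioning set.
  P2: blocked at fork node kappa ∈ conditioning set.
{alpha, kappa} contains no descendant of zeta and blocks every backdoor path.
Every element of {alpha, kappa} is needed (dropping alpha leaves P1 open; dropping kappa leaves P2 open), so no proper subset is valid.
Among all size-2 subsets of the eligible variables, only {alpha, kappa} blocks every backdoor path, so it is the unique smallest valid adjustment set.

{alpha, kappa}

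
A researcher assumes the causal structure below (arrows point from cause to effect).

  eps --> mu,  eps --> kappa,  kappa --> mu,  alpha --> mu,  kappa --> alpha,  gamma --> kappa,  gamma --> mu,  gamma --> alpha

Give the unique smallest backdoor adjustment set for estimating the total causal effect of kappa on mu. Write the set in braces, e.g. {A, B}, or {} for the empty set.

{eps, gamma}

Variables eligible for adjustment (non-descendants of kappa, excluding kappa and mu): {eps, gamma}.
Backdoor paths from kappa to mu:
  P1: kappa <- gamma -> alpha -> mu
  P2: kappa <- gamma -> mu
  P3: kappa <- eps -> mu
The empty set is not sufficient: P1 (kappa <- gamma -> alpha -> mu) has no collider blocking it and no conditioned non-collider, so it is open.
Try {eps, gamma}:
  P1: blocked at fork node gamma ∈ conditioning set.
  P2: blocked at fork node gamma ∈ conditioning set.
  P3: blocked at fork node eps ∈ conditioning set.
{eps, gamma} contains no descendant of kappa and blocks every backdoor path.
Every element of {eps, gamma} is needed (dropping eps leaves P3 open; dropping gamma leaves P1 open), so no proper subset is valid.
Among all size-2 subsets of the eligible variables, only {eps, gamma} blocks every backdoor path, so it is the unique smallest valid adjustment set.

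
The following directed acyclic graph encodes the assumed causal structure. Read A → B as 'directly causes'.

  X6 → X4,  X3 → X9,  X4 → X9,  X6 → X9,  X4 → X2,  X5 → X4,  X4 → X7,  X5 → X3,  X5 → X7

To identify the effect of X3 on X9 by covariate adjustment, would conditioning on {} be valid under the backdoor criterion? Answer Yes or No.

No

Backdoor paths from X3 to X9 (paths whose first edge points into X3):
  P1: X3 <- X5 -> X4 <- X6 -> X9
  P2: X3 <- X5 -> X4 -> X9
  P3: X3 <- X5 -> X7 <- X4 <- X6 -> X9
  P4: X3 <- X5 -> X7 <- X4 -> X9
Condition 1 (no descendant of X3 in the set): holds — descendants of X3 are {X9}; none are in {}.
Condition 2 (every backdoor path blocked by {}):
  P1: blocked at collider X4 (neither it nor any descendant is in the conditioning set).
  P2: open — no interior node is in the conditioning set.
  P3: blocked at collider X7 (neither it nor any descendant is in the conditioning set).
  P4: blocked at collider X7 (neither it nor any descendant is in the conditioning set).
{} does not satisfy the backdoor criterion.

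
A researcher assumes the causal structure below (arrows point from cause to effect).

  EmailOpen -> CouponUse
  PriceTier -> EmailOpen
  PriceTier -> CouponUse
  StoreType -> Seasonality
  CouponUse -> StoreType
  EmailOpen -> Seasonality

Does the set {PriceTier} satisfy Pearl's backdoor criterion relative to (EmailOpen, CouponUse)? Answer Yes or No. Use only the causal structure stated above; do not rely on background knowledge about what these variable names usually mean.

Backdoor paths from EmailOpen to CouponUse (paths whose first edge points into EmailOpen):
  P1: EmailOpen <- PriceTier -> CouponUse
Condition 1 (no descendant of EmailOpen in the set): holds — descendants of EmailOpen are {CouponUse, Seasonality, StoreType}; none are in {PriceTier}.
Condition 2 (every backdoor path blocked by {PriceTier}):
  P1: blocked at fork node PriceTier ∈ conditioning set.
{PriceTier} satisfies the backdoor criterion.

Yes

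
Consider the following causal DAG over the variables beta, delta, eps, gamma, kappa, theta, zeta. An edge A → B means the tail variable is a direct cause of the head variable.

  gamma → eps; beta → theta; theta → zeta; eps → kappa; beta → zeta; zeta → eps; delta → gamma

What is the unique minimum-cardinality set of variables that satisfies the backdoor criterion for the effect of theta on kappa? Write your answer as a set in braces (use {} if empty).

Variables eligible for adjustment (non-descendants of theta, excluding theta and kappa): {beta, delta, gamma}.
Backdoor paths from theta to kappa:
  P1: theta <- beta -> zeta -> eps -> kappa
The empty set is not sufficient: P1 (theta <- beta -> zeta -> eps -> kappa) has no collider blocking it and no conditioned non-collider, so it is open.
Try {beta}:
  P1: blocked at fork node beta ∈ conditioning set.
{beta} contains no descendant of theta and blocks every backdoor path.
No other singleton works — e.g. {delta} leaves P1 open — so {beta} is the unique smallest valid adjustment set.

{beta}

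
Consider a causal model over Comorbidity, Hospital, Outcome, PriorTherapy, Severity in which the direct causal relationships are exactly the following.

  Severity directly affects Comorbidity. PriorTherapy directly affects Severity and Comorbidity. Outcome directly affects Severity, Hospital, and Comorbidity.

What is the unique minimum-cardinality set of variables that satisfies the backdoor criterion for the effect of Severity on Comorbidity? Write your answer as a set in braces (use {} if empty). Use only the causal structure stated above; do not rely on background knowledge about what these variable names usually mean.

{Outcome, PriorTherapy}

Variables eligible for adjustment (non-descendants of Severity, excluding Severity and Comorbidity): {Hospital, Outcome, PriorTherapy}.
Backdoor paths from Severity to Comorbidity:
  P1: Severity <- PriorTherapy -> Comorbidity
  P2: Severity <- Outcome -> Comorbidity
The empty set is not sufficient: P1 (Severity <- PriorTherapy -> Comorbidity) has no collider blocking it and no conditioned non-collider, so it is open.
Try {Outcome, PriorTherapy}:
  P1: blocked at fork node PriorTherapy ∈ conditioning set.
  P2: blocked at fork node Outcome ∈ conditioning set.
{Outcome, PriorTherapy} contains no descendant of Severity and blocks every backdoor path.
Every element of {Outcome, PriorTherapy} is needed (dropping Outcome leaves P2 open; dropping PriorTherapy leaves P1 open), so no proper subset is valid.
Among all size-2 subsets of the eligible variables, only {Outcome, PriorTherapy} blocks every backdoor path, so it is the unique smallest valid adjustment set.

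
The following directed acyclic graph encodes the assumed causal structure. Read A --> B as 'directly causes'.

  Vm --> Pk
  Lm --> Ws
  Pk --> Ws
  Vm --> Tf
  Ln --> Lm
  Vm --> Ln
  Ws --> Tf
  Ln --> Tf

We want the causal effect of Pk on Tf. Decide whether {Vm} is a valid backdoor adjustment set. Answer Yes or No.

Yes

Backdoor paths from Pk to Tf (paths whose first edge points into Pk):
  P1: Pk <- Vm -> Ln -> Lm -> Ws -> Tf
  P2: Pk <- Vm -> Ln -> Tf
  P3: Pk <- Vm -> Tf
Condition 1 (no descendant of Pk in the set): holds — descendants of Pk are {Tf, Ws}; none are in {Vm}.
Condition 2 (every backdoor path blocked by {Vm}):
  P1: blocked at fork node Vm ∈ conditioning set.
  P2: blocked at fork node Vm ∈ conditioning set.
  P3: blocked at fork node Vm ∈ conditioning set.
{Vm} satisfies the backdoor criterion.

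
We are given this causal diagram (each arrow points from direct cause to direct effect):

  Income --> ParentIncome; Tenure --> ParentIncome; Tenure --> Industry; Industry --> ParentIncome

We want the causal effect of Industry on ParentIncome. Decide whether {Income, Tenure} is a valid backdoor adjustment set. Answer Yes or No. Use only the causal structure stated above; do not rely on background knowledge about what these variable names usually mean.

Backdoor paths from Industry to ParentIncome (paths whose first edge points into Industry):
  P1: Industry <- Tenure -> ParentIncome
Condition 1 (no descendant of Industry in the set): holds — descendants of Industry are {ParentIncome}; none are in {Income, Tenure}.
Condition 2 (every backdoor path blocked by {Income, Tenure}):
  P1: blocked at fork node Tenure ∈ conditioning set.
{Income, Tenure} satisfies the backdoor criterion.

Yes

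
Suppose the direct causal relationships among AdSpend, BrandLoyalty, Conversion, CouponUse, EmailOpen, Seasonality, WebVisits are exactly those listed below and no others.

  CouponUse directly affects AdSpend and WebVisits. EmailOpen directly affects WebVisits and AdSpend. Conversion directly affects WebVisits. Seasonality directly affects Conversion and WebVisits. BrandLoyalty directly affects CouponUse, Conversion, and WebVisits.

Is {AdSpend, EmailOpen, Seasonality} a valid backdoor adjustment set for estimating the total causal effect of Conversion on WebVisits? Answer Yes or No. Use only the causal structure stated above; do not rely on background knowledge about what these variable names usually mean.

No

Backdoor paths from Conversion to WebVisits (paths whose first edge points into Conversion):
  P1: Conversion <- BrandLoyalty -> CouponUse -> AdSpend <- EmailOpen -> WebVisits
  P2: Conversion <- BrandLoyalty -> CouponUse -> WebVisits
  P3: Conversion <- BrandLoyalty -> WebVisits
  P4: Conversion <- Seasonality -> WebVisits
Condition 1 (no descendant of Conversion in the set): holds — descendants of Conversion are {WebVisits}; none are in {AdSpend, EmailOpen, Seasonality}.
Condition 2 (every backdoor path blocked by {AdSpend, EmailOpen, Seasonality}):
  P1: blocked at fork node EmailOpen ∈ conditioning set.
  P2: open — no interior node is in the conditioning set.
  P3: open — no interior node is in the conditioning set.
  P4: blocked at fork node Seasonality ∈ conditioning set.
{AdSpend, EmailOpen, Seasonality} does not satisfy the backdoor criterion.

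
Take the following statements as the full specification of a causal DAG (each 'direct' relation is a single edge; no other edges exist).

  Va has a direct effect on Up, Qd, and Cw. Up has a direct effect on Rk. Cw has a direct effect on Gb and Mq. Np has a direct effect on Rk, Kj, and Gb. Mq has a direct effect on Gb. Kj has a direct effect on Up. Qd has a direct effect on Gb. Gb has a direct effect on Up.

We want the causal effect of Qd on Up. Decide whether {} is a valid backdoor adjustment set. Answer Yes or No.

Backdoor paths from Qd to Up (paths whose first edge points into Qd):
  P1: Qd <- Va -> Cw -> Mq -> Gb <- Np -> Kj -> Up
  P2: Qd <- Va -> Cw -> Mq -> Gb <- Np -> Rk <- Up
  P3: Qd <- Va -> Cw -> Mq -> Gb -> Up
  P4: Qd <- Va -> Cw -> Gb <- Np -> Kj -> Up
  P5: Qd <- Va -> Cw -> Gb <- Np -> Rk <- Up
  P6: Qd <- Va -> Cw -> Gb -> Up
  P7: Qd <- Va -> Up
Condition 1 (no descendant of Qd in the set): holds — descendants of Qd are {Gb, Rk, Up}; none are in {}.
Condition 2 (every backdoor path blocked by {}):
  P1: blocked at collider Gb (neither it nor any descendant is in the conditioning set).
  P2: blocked at collider Gb (neither it nor any descendant is in the conditioning set).
  P3: open — no interior node is in the conditioning set.
  P4: blocked at collider Gb (neither it nor any descendant is in the conditioning set).
  P5: blocked at collider Gb (neither it nor any descendant is in the conditioning set).
  P6: open — no interior node is in the conditioning set.
  P7: open — no interior node is in the conditioning set.
{} does not satisfy the backdoor criterion.

No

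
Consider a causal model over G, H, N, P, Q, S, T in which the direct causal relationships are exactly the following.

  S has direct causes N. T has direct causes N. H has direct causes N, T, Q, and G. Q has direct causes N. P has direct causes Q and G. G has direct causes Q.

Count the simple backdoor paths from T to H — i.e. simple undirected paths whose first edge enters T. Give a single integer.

A backdoor path from T to H is any simple undirected path whose first edge points into T (i.e. leaves T via a parent).
Parents of T: {N}.
Enumerating:
  P1: T <- N -> Q -> G -> H
  P2: T <- N -> Q -> P <- G -> H
  P3: T <- N -> Q -> H
  P4: T <- N -> H
That exhausts the simple backdoor paths. Count: 4.

4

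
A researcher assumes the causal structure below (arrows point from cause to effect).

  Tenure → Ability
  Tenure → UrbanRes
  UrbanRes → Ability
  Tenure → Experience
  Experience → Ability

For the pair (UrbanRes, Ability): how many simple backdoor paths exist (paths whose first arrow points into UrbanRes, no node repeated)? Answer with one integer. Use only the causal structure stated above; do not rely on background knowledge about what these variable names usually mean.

2

A backdoor path from UrbanRes to Ability is any simple undirected path whose first edge points into UrbanRes (i.e. leaves UrbanRes via a parent).
Parents of UrbanRes: {Tenure}.
Enumerating:
  P1: UrbanRes <- Tenure -> Experience -> Ability
  P2: UrbanRes <- Tenure -> Ability
That exhausts the simple backdoor paths. Count: 2.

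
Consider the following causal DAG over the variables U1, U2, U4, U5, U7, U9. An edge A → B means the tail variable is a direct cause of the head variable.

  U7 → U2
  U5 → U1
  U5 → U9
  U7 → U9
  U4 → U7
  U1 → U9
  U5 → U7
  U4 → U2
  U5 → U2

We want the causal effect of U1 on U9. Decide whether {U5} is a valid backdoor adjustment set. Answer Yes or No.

Yes

Backdoor paths from U1 to U9 (paths whose first edge points into U1):
  P1: U1 <- U5 -> U7 -> U9
  P2: U1 <- U5 -> U2 <- U4 -> U7 -> U9
  P3: U1 <- U5 -> U2 <- U7 -> U9
  P4: U1 <- U5 -> U9
Condition 1 (no descendant of U1 in the set): holds — descendants of U1 are {U9}; none are in {U5}.
Condition 2 (every backdoor path blocked by {U5}):
  P1: blocked at fork node U5 ∈ conditioning set.
  P2: blocked at fork node U5 ∈ conditioning set.
  P3: blocked at fork node U5 ∈ conditioning set.
  P4: blocked at fork node U5 ∈ conditioning set.
{U5} satisfies the backdoor criterion.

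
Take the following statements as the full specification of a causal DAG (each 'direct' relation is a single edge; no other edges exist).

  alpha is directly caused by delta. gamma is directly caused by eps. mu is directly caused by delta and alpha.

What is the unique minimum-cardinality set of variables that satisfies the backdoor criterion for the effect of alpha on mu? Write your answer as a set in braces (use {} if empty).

Variables eligible for adjustment (non-descendants of alpha, excluding alpha and mu): {delta, eps, gamma}.
Backdoor paths from alpha to mu:
  P1: alpha <- delta -> mu
The empty set is not sufficient: P1 (alpha <- delta -> mu) has no collider blocking it and no conditioned non-collider, so it is open.
Try {delta}:
  P1: blocked at fork node delta ∈ conditioning set.
{delta} contains no descendant of alpha and blocks every backdoor path.
No other singleton works — e.g. {eps} leaves P1 open — so {delta} is the unique smallest valid adjustment set.

{delta}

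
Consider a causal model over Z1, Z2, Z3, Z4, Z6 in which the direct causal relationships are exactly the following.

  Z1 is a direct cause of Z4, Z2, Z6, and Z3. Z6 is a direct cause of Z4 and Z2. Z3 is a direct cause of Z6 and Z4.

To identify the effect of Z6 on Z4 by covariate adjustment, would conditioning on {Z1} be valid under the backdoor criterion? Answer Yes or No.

Backdoor paths from Z6 to Z4 (paths whose first edge points into Z6):
  P1: Z6 <- Z1 -> Z3 -> Z4
  P2: Z6 <- Z1 -> Z4
  P3: Z6 <- Z3 <- Z1 -> Z4
  P4: Z6 <- Z3 -> Z4
Condition 1 (no descendant of Z6 in the set): holds — descendants of Z6 are {Z2, Z4}; none are in {Z1}.
Condition 2 (every backdoor path blocked by {Z1}):
  P1: blocked at fork node Z1 ∈ conditioning set.
  P2: blocked at fork node Z1 ∈ conditioning set.
  P3: blocked at fork node Z1 ∈ conditioning set.
  P4: open — no interior node is in the conditioning set.
{Z1} does not satisfy the backdoor criterion.

No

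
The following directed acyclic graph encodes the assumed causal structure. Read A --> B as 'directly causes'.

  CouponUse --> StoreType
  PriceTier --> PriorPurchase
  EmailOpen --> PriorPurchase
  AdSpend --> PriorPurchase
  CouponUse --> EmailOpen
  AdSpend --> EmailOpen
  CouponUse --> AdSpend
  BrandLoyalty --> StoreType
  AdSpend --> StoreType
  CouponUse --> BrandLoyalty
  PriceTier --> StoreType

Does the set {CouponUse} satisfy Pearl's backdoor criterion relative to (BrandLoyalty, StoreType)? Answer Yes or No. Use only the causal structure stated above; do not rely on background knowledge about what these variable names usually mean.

Yes

Backdoor paths from BrandLoyalty to StoreType (paths whose first edge points into BrandLoyalty):
  P1: BrandLoyalty <- CouponUse -> AdSpend -> EmailOpen -> PriorPurchase <- PriceTier -> StoreType
  P2: BrandLoyalty <- CouponUse -> AdSpend -> PriorPurchase <- PriceTier -> StoreType
  P3: BrandLoyalty <- CouponUse -> AdSpend -> StoreType
  P4: BrandLoyalty <- CouponUse -> EmailOpen <- AdSpend -> PriorPurchase <- PriceTier -> StoreType
  P5: BrandLoyalty <- CouponUse -> EmailOpen <- AdSpend -> StoreType
  P6: BrandLoyalty <- CouponUse -> EmailOpen -> PriorPurchase <- PriceTier -> StoreType
  P7: BrandLoyalty <- CouponUse -> EmailOpen -> PriorPurchase <- AdSpend -> StoreType
  P8: BrandLoyalty <- CouponUse -> StoreType
Condition 1 (no descendant of BrandLoyalty in the set): holds — descendants of BrandLoyalty are {StoreType}; none are in {CouponUse}.
Condition 2 (every backdoor path blocked by {CouponUse}):
  P1: blocked at fork node CouponUse ∈ conditioning set.
  P2: blocked at fork node CouponUse ∈ conditioning set.
  P3: blocked at fork node CouponUse ∈ conditioning set.
  P4: blocked at fork node CouponUse ∈ conditioning set.
  P5: blocked at fork node CouponUse ∈ conditioning set.
  P6: blocked at fork node CouponUse ∈ conditioning set.
  P7: blocked at fork node CouponUse ∈ conditioning set.
  P8: blocked at fork node CouponUse ∈ conditioning set.
{CouponUse} satisfies the backdoor criterion.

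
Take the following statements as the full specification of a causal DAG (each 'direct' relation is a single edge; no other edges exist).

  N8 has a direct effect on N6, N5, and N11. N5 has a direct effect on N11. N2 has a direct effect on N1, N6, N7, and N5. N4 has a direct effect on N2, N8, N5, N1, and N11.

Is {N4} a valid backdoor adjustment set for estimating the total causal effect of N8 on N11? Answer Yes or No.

Yes

Backdoor paths from N8 to N11 (paths whose first edge points into N8):
  P1: N8 <- N4 -> N2 -> N5 -> N11
  P2: N8 <- N4 -> N5 -> N11
  P3: N8 <- N4 -> N1 <- N2 -> N5 -> N11
  P4: N8 <- N4 -> N11
Condition 1 (no descendant of N8 in the set): holds — descendants of N8 are {N11, N5, N6}; none are in {N4}.
Condition 2 (every backdoor path blocked by {N4}):
  P1: blocked at fork node N4 ∈ conditioning set.
  P2: blocked at fork node N4 ∈ conditioning set.
  P3: blocked at fork node N4 ∈ conditioning set.
  P4: blocked at fork node N4 ∈ conditioning set.
{N4} satisfies the backdoor criterion.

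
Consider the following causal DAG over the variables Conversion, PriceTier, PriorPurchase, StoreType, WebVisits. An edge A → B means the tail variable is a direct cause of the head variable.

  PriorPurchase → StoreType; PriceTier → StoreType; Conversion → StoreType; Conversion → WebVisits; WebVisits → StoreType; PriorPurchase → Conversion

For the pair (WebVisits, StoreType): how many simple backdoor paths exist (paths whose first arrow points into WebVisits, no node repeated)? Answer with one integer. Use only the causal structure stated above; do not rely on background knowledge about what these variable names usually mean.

2

A backdoor path from WebVisits to StoreType is any simple undirected path whose first edge points into WebVisits (i.e. leaves WebVisits via a parent).
Parents of WebVisits: {Conversion}.
Enumerating:
  P1: WebVisits <- Conversion <- PriorPurchase -> StoreType
  P2: WebVisits <- Conversion -> StoreType
That exhausts the simple backdoor paths. Count: 2.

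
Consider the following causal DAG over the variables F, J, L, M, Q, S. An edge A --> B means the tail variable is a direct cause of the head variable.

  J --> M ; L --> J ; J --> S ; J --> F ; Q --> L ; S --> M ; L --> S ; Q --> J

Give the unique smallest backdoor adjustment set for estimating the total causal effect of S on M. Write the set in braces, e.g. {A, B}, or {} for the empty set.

{J}

Variables eligible for adjustment (non-descendants of S, excluding S and M): {F, J, L, Q}.
Backdoor paths from S to M:
  P1: S <- L <- Q -> J -> M
  P2: S <- L -> J -> M
  P3: S <- J -> M
The empty set is not sufficient: P1 (S <- L <- Q -> J -> M) has no collider blocking it and no conditioned non-collider, so it is open.
Try {J}:
  P1: blocked at chain node J ∈ conditioning set.
  P2: blocked at chain node J ∈ conditioning set.
  P3: blocked at fork node J ∈ conditioning set.
{J} contains no descendant of S and blocks every backdoor path.
No other singleton works — e.g. {Q} leaves P2 open — so {J} is the unique smallest valid adjustment set.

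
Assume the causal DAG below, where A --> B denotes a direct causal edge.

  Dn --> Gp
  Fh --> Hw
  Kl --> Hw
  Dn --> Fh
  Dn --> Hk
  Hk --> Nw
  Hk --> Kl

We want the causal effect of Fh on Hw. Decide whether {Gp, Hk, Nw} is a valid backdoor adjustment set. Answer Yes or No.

Yes

Backdoor paths from Fh to Hw (paths whose first edge points into Fh):
  P1: Fh <- Dn -> Hk -> Kl -> Hw
Condition 1 (no descendant of Fh in the set): holds — descendants of Fh are {Hw}; none are in {Gp, Hk, Nw}.
Condition 2 (every backdoor path blocked by {Gp, Hk, Nw}):
  P1: blocked at chain node Hk ∈ conditioning set.
{Gp, Hk, Nw} satisfies the backdoor criterion.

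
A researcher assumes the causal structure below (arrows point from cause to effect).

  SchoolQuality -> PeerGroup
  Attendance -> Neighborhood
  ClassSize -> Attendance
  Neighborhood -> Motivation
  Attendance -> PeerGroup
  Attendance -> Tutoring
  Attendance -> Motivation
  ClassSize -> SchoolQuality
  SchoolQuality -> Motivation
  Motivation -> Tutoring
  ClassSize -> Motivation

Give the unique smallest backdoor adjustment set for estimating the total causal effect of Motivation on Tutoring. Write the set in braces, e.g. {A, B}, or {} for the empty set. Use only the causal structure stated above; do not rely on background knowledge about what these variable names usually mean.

Variables eligible for adjustment (non-descendants of Motivation, excluding Motivation and Tutoring): {Attendance, ClassSize, Neighborhood, PeerGroup, SchoolQuality}.
Backdoor paths from Motivation to Tutoring:
  P1: Motivation <- ClassSize -> Attendance -> Tutoring
  P2: Motivation <- ClassSize -> SchoolQuality -> PeerGroup <- Attendance -> Tutoring
  P3: Motivation <- Attendance -> Tutoring
  P4: Motivation <- Neighborhood <- Attendance -> Tutoring
  P5: Motivation <- SchoolQuality <- ClassSize -> Attendance -> Tutoring
  P6: Motivation <- SchoolQuality -> PeerGroup <- Attendance -> Tutoring
The empty set is not sufficient: P1 (Motivation <- ClassSize -> Attendance -> Tutoring) has no collider blocking it and no conditioned non-collider, so it is open.
Try {Attendance}:
  P1: blocked at chain node Attendance ∈ conditioning set.
  P2: blocked at collider PeerGroup (neither it nor any descendant is in the conditioning set).
  P3: blocked at fork node Attendance ∈ conditioning set.
  P4: blocked at fork node Attendance ∈ conditioning set.
  P5: blocked at chain node Attendance ∈ conditioning set.
  P6: blocked at collider PeerGroup (neither it nor any descendant is in the conditioning set).
{Attendance} contains no descendant of Motivation and blocks every backdoor path.
No other singleton works — e.g. {ClassSize} leaves P3 open — so {Attendance} is the unique smallest valid adjustment set.

{Attendance}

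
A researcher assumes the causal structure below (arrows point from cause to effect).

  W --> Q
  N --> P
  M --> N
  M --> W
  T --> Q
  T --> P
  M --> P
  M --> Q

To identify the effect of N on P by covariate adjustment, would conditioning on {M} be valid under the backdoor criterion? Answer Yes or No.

Backdoor paths from N to P (paths whose first edge points into N):
  P1: N <- M -> W -> Q <- T -> P
  P2: N <- M -> P
  P3: N <- M -> Q <- T -> P
Condition 1 (no descendant of N in the set): holds — descendants of N are {P}; none are in {M}.
Condition 2 (every backdoor path blocked by {M}):
  P1: blocked at fork node M ∈ conditioning set.
  P2: blocked at fork node M ∈ conditioning set.
  P3: blocked at fork node M ∈ conditioning set.
{M} satisfies the backdoor criterion.

Yes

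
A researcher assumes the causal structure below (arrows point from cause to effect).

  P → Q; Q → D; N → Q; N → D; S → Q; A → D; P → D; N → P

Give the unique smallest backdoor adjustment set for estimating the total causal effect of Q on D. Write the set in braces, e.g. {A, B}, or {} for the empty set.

Variables eligible for adjustment (non-descendants of Q, excluding Q and D): {A, N, P, S}.
Backdoor paths from Q to D:
  P1: Q <- N -> P -> D
  P2: Q <- N -> D
  P3: Q <- P <- N -> D
  P4: Q <- P -> D
The empty set is not sufficient: P1 (Q <- N -> P -> D) has no collider blocking it and no conditioned non-collider, so it is open.
Try {N, P}:
  P1: blocked at fork node N ∈ conditioning set.
  P2: blocked at fork node N ∈ conditioning set.
  P3: blocked at chain node P ∈ conditioning set.
  P4: blocked at fork node P ∈ conditioning set.
{N, P} contains no descendant of Q and blocks every backdoor path.
Every element of {N, P} is needed (dropping N leaves P2 open; dropping P leaves P4 open), so no proper subset is valid.
Among all size-2 subsets of the eligible variables, only {N, P} blocks every backdoor path, so it is the unique smallest valid adjustment set.

{N, P}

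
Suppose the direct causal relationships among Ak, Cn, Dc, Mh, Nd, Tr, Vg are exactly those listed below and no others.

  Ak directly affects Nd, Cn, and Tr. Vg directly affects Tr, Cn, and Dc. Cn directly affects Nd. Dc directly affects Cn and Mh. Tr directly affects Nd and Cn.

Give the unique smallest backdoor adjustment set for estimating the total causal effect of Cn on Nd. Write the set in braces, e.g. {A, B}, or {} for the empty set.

{Ak, Tr}

Variables eligible for adjustment (non-descendants of Cn, excluding Cn and Nd): {Ak, Dc, Mh, Tr, Vg}.
Backdoor paths from Cn to Nd:
  P1: Cn <- Vg -> Tr <- Ak -> Nd
  P2: Cn <- Vg -> Tr -> Nd
  P3: Cn <- Ak -> Tr -> Nd
  P4: Cn <- Ak -> Nd
  P5: Cn <- Dc <- Vg -> Tr <- Ak -> Nd
  P6: Cn <- Dc <- Vg -> Tr -> Nd
  P7: Cn <- Tr <- Ak -> Nd
  P8: Cn <- Tr -> Nd
The empty set is not sufficient: P2 (Cn <- Vg -> Tr -> Nd) has no collider blocking it and no conditioned non-collider, so it is open.
Try {Ak, Tr}:
  P1: blocked at fork node Ak ∈ conditioning set.
  P2: blocked at chain node Tr ∈ conditioning set.
  P3: blocked at fork node Ak ∈ conditioning set.
  P4: blocked at fork node Ak ∈ conditioning set.
  P5: blocked at fork node Ak ∈ conditioning set.
  P6: blocked at chain node Tr ∈ conditioning set.
  P7: blocked at chain node Tr ∈ conditioning set.
  P8: blocked at fork node Tr ∈ conditioning set.
{Ak, Tr} contains no descendant of Cn and blocks every backdoor path.
Every element of {Ak, Tr} is needed (dropping Ak leaves P1 open; dropping Tr leaves P2 open), so no proper subset is valid.
Among all size-2 subsets of the eligible variables, only {Ak, Tr} blocks every backdoor path, so it is the unique smallest valid adjustment set.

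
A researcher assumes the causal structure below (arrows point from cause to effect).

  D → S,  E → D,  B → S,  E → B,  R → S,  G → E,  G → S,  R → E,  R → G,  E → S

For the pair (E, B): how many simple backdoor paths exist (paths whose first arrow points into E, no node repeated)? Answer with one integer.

A backdoor path from E to B is any simple undirected path whose first edge points into E (i.e. leaves E via a parent).
Parents of E: {G, R}.
Enumerating:
  P1: E <- R -> G -> S <- B
  P2: E <- R -> S <- B
  P3: E <- G <- R -> S <- B
  P4: E <- G -> S <- B
That exhausts the simple backdoor paths. Count: 4.

4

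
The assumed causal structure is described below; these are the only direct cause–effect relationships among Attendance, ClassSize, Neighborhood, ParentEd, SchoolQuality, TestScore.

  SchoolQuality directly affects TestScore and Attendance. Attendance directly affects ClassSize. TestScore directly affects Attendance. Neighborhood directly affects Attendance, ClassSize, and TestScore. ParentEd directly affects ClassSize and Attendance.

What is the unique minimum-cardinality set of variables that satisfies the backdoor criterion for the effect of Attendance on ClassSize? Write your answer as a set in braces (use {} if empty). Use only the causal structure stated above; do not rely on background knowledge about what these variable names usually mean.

Variables eligible for adjustment (non-descendants of Attendance, excluding Attendance and ClassSize): {Neighborhood, ParentEd, SchoolQuality, TestScore}.
Backdoor paths from Attendance to ClassSize:
  P1: Attendance <- SchoolQuality -> TestScore <- Neighborhood -> ClassSize
  P2: Attendance <- Neighborhood -> ClassSize
  P3: Attendance <- TestScore <- Neighborhood -> ClassSize
  P4: Attendance <- ParentEd -> ClassSize
The empty set is not sufficient: P2 (Attendance <- Neighborhood -> ClassSize) has no collider blocking it and no conditioned non-collider, so it is open.
Try {Neighborhood, ParentEd}:
  P1: blocked at collider TestScore (neither it nor any descendant is in the conditioning set).
  P2: blocked at fork node Neighborhood ∈ conditioning set.
  P3: blocked at fork node Neighborhood ∈ conditioning set.
  P4: blocked at fork node ParentEd ∈ conditioning set.
{Neighborhood, ParentEd} contains no descendant of Attendance and blocks every backdoor path.
Every element of {Neighborhood, ParentEd} is needed (dropping Neighborhood leaves P2 open; dropping ParentEd leaves P4 open), so no proper subset is valid.
Among all size-2 subsets of the eligible variables, only {Neighborhood, ParentEd} blocks every backdoor path, so it is the unique smallest valid adjustment set.

{Neighborhood, ParentEd}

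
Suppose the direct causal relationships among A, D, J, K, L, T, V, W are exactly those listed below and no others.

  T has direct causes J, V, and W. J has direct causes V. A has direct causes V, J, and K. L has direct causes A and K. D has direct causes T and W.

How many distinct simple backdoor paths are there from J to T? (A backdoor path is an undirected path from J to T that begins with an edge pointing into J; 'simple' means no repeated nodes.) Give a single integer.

A backdoor path from J to T is any simple undirected path whose first edge points into J (i.e. leaves J via a parent).
Parents of J: {V}.
Enumerating:
  P1: J <- V -> T
That exhausts the simple backdoor paths. Count: 1.

1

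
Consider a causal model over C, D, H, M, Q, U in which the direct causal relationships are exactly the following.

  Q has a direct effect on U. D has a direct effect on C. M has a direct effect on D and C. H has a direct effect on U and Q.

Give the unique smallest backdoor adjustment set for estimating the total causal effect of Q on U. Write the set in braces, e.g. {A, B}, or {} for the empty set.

{H}

Variables eligible for adjustment (non-descendants of Q, excluding Q and U): {C, D, H, M}.
Backdoor paths from Q to U:
  P1: Q <- H -> U
The empty set is not sufficient: P1 (Q <- H -> U) has no collider blocking it and no conditioned non-collider, so it is open.
Try {H}:
  P1: blocked at fork node H ∈ conditioning set.
{H} contains no descendant of Q and blocks every backdoor path.
No other singleton works — e.g. {M} leaves P1 open — so {H} is the unique smallest valid adjustment set.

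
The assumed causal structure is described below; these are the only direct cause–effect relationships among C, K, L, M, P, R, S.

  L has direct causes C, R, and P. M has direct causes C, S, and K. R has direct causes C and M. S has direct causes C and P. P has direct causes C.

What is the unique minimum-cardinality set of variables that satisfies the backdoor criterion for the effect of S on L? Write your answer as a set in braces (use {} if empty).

Variables eligible for adjustment (non-descendants of S, excluding S and L): {C, K, P}.
Backdoor paths from S to L:
  P1: S <- C -> P -> L
  P2: S <- C -> M -> R -> L
  P3: S <- C -> R -> L
  P4: S <- C -> L
  P5: S <- P <- C -> M -> R -> L
  P6: S <- P <- C -> R -> L
  P7: S <- P <- C -> L
  P8: S <- P -> L
The empty set is not sufficient: P1 (S <- C -> P -> L) has no collider blocking it and no conditioned non-collider, so it is open.
Try {C, P}:
  P1: blocked at fork node C ∈ conditioning set.
  P2: blocked at fork node C ∈ conditioning set.
  P3: blocked at fork node C ∈ conditioning set.
  P4: blocked at fork node C ∈ conditioning set.
  P5: blocked at chain node P ∈ conditioning set.
  P6: blocked at chain node P ∈ conditioning set.
  P7: blocked at chain node P ∈ conditioning set.
  P8: blocked at fork node P ∈ conditioning set.
{C, P} contains no descendant of S and blocks every backdoor path.
Every element of {C, P} is needed (dropping C leaves P2 open; dropping P leaves P8 open), so no proper subset is valid.
Among all size-2 subsets of the eligible variables, only {C, P} blocks every backdoor path, so it is the unique smallest valid adjustment set.

{C, P}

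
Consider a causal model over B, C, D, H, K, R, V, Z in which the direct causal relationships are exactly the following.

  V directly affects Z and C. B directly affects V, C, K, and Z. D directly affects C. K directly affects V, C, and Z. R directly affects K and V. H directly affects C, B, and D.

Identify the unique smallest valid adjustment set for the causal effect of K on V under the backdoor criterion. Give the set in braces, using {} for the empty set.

Variables eligible for adjustment (non-descendants of K, excluding K and V): {B, D, H, R}.
Backdoor paths from K to V:
  P1: K <- B <- H -> D -> C <- V
  P2: K <- B <- H -> C <- V
  P3: K <- B -> V
  P4: K <- B -> Z <- V
  P5: K <- B -> C <- V
  P6: K <- R -> V
The empty set is not sufficient: P3 (K <- B -> V) has no collider blocking it and no conditioned non-collider, so it is open.
Try {B, R}:
  P1: blocked at chain node B ∈ conditioning set.
  P2: blocked at chain node B ∈ conditioning set.
  P3: blocked at fork node B ∈ conditioning set.
  P4: blocked at fork node B ∈ conditioning set.
  P5: blocked at fork node B ∈ conditioning set.
  P6: blocked at fork node R ∈ conditioning set.
{B, R} contains no descendant of K and blocks every backdoor path.
Every element of {B, R} is needed (dropping B leaves P3 open; dropping R leaves P6 open), so no proper subset is valid.
Among all size-2 subsets of the eligible variables, only {B, R} blocks every backdoor path, so it is the unique smallest valid adjustment set.

{B, R}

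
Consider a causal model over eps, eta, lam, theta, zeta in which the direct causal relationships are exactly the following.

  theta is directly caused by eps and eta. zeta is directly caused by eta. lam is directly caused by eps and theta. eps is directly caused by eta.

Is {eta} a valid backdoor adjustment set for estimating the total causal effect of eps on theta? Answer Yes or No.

Backdoor paths from eps to theta (paths whose first edge points into eps):
  P1: eps <- eta -> theta
Condition 1 (no descendant of eps in the set): holds — descendants of eps are {lam, theta}; none are in {eta}.
Condition 2 (every backdoor path blocked by {eta}):
  P1: blocked at fork node eta ∈ conditioning set.
{eta} satisfies the backdoor criterion.

Yes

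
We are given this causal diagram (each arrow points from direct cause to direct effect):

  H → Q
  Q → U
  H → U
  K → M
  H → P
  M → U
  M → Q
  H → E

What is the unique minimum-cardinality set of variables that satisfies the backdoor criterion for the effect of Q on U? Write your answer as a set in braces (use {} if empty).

{H, M}

Variables eligible for adjustment (non-descendants of Q, excluding Q and U): {E, H, K, M, P}.
Backdoor paths from Q to U:
  P1: Q <- M -> U
  P2: Q <- H -> U
The empty set is not sufficient: P1 (Q <- M -> U) has no collider blocking it and no conditioned non-collider, so it is open.
Try {H, M}:
  P1: blocked at fork node M ∈ conditioning set.
  P2: blocked at fork node H ∈ conditioning set.
{H, M} contains no descendant of Q and blocks every backdoor path.
Every element of {H, M} is needed (dropping H leaves P2 open; dropping M leaves P1 open), so no proper subset is valid.
Among all size-2 subsets of the eligible variables, only {H, M} blocks every backdoor path, so it is the unique smallest valid adjustment set.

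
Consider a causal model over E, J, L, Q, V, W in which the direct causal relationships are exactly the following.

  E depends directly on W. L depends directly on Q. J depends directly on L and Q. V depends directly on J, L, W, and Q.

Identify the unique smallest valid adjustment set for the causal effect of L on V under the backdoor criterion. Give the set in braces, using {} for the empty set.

Variables eligible for adjustment (non-descendants of L, excluding L and V): {E, Q, W}.
Backdoor paths from L to V:
  P1: L <- Q -> J -> V
  P2: L <- Q -> V
The empty set is not sufficient: P1 (L <- Q -> J -> V) has no collider blocking it and no conditioned non-collider, so it is open.
Try {Q}:
  P1: blocked at fork node Q ∈ conditioning set.
  P2: blocked at fork node Q ∈ conditioning set.
{Q} contains no descendant of L and blocks every backdoor path.
No other singleton works — e.g. {W} leaves P1 open — so {Q} is the unique smallest valid adjustment set.

{Q}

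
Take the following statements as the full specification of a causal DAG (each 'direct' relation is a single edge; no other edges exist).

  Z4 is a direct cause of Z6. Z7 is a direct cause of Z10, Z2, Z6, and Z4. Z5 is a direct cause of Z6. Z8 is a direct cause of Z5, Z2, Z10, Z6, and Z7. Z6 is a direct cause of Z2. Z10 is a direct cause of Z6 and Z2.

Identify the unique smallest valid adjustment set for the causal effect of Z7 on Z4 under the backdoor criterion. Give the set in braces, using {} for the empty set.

Variables eligible for adjustment (non-descendants of Z7, excluding Z7 and Z4): {Z5, Z8}.
Backdoor paths from Z7 to Z4:
  P1: Z7 <- Z8 -> Z5 -> Z6 <- Z4
  P2: Z7 <- Z8 -> Z10 -> Z6 <- Z4
  P3: Z7 <- Z8 -> Z10 -> Z2 <- Z6 <- Z4
  P4: Z7 <- Z8 -> Z6 <- Z4
  P5: Z7 <- Z8 -> Z2 <- Z10 -> Z6 <- Z4
  P6: Z7 <- Z8 -> Z2 <- Z6 <- Z4
Each backdoor path contains an unconditioned collider, so every path is already blocked with the empty conditioning set:
  P1: blocked at collider Z6 (neither it nor any descendant is in the conditioning set).
  P2: blocked at collider Z6 (neither it nor any descendant is in the conditioning set).
  P3: blocked at collider Z2 (neither it nor any descendant is in the conditioning set).
  P4: blocked at collider Z6 (neither it nor any descendant is in the conditioning set).
  P5: blocked at collider Z2 (neither it nor any descendant is in the conditioning set).
  P6: blocked at collider Z2 (neither it nor any descendant is in the conditioning set).
The empty set is therefore the unique smallest valid set.

{}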